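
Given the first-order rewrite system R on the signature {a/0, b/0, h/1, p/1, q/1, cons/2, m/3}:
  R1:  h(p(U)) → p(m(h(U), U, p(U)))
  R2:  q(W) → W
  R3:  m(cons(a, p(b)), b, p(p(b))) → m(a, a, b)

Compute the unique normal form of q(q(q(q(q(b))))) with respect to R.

b

1. q(q(q(q(q(b)))))  →  q(q(q(q(b))))   [R2 at ε]
2. q(q(q(q(b))))  →  q(q(q(b)))   [R2 at ε]
3. q(q(q(b)))  →  q(q(b))   [R2 at ε]
4. q(q(b))  →  q(b)   [R2 at ε]
5. q(b)  →  b   [R2 at ε]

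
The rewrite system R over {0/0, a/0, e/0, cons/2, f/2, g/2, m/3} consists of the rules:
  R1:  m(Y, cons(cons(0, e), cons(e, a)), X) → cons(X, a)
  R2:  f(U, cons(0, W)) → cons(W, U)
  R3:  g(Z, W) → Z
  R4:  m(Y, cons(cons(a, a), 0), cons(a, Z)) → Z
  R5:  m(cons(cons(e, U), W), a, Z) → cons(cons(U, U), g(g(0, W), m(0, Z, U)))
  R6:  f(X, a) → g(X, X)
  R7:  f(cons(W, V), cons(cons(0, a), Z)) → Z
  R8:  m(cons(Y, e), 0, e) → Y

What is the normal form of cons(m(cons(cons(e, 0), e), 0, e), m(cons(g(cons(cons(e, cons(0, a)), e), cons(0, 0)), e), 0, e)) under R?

1. cons(m(cons(cons(e, 0), e), 0, e), m(cons(g(cons(cons(e, cons(0, a)), e), cons(0, 0)), e), 0, e))  →  cons(cons(e, 0), m(cons(g(cons(cons(e, cons(0, a)), e), cons(0, 0)), e), 0, e))   [R8 at 1]
2. cons(cons(e, 0), m(cons(g(cons(cons(e, cons(0, a)), e), cons(0, 0)), e), 0, e))  →  cons(cons(e, 0), g(cons(cons(e, cons(0, a)), e), cons(0, 0)))   [R8 at 2]
3. cons(cons(e, 0), g(cons(cons(e, cons(0, a)), e), cons(0, 0)))  →  cons(cons(e, 0), cons(cons(e, cons(0, a)), e))   [R3 at 2]

cons(cons(e, 0), cons(cons(e, cons(0, a)), e))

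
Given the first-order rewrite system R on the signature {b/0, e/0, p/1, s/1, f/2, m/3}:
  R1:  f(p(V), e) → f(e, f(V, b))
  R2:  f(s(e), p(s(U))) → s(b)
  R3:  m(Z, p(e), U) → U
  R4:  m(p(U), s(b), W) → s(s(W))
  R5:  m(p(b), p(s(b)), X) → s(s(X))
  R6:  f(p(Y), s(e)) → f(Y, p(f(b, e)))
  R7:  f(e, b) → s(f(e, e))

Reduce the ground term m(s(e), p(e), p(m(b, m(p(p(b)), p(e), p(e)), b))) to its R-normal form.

1. m(s(e), p(e), p(m(b, m(p(p(b)), p(e), p(e)), b)))  →  p(m(b, m(p(p(b)), p(e), p(e)), b))   [R3 at ε]
2. p(m(b, m(p(p(b)), p(e), p(e)), b))  →  p(m(b, p(e), b))   [R3 at 1.2]
3. p(m(b, p(e), b))  →  p(b)   [R3 at 1]

p(b)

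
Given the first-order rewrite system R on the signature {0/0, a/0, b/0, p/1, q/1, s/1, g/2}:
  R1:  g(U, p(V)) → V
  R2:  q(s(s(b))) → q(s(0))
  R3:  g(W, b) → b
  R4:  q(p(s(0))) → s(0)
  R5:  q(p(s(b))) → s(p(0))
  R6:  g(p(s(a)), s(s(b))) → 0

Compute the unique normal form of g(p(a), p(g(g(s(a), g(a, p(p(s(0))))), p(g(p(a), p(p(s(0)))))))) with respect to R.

1. g(p(a), p(g(g(s(a), g(a, p(p(s(0))))), p(g(p(a), p(p(s(0))))))))  →  g(g(s(a), g(a, p(p(s(0))))), p(g(p(a), p(p(s(0))))))   [R1 at ε]
2. g(g(s(a), g(a, p(p(s(0))))), p(g(p(a), p(p(s(0))))))  →  g(p(a), p(p(s(0))))   [R1 at ε]
3. g(p(a), p(p(s(0))))  →  p(s(0))   [R1 at ε]

p(s(0))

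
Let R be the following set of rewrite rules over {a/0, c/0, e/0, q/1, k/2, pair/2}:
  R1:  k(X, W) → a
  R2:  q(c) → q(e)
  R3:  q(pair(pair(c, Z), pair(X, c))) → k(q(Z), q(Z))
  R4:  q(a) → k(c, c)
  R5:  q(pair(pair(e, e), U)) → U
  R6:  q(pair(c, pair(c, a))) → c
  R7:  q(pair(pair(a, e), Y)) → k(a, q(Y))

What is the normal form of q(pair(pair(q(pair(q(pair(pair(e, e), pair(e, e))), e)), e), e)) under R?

1. q(pair(pair(q(pair(q(pair(pair(e, e), pair(e, e))), e)), e), e))  →  q(pair(pair(q(pair(pair(e, e), e)), e), e))   [R5 at 1.1.1.1.1]
2. q(pair(pair(q(pair(pair(e, e), e)), e), e))  →  q(pair(pair(e, e), e))   [R5 at 1.1.1]
3. q(pair(pair(e, e), e))  →  e   [R5 at ε]

e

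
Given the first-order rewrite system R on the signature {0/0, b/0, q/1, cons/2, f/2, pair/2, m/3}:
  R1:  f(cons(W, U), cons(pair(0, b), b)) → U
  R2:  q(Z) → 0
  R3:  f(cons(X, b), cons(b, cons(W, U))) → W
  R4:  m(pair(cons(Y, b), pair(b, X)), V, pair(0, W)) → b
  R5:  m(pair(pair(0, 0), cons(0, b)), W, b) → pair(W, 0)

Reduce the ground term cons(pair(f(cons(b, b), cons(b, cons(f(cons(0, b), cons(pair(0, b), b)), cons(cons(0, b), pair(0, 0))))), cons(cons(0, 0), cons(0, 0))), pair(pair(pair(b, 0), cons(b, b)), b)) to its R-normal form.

1. cons(pair(f(cons(b, b), cons(b, cons(f(cons(0, b), cons(pair(0, b), b)), cons(cons(0, b), pair(0, 0))))), cons(cons(0, 0), cons(0, 0))), pair(pair(pair(b, 0), cons(b, b)), b))  →  cons(pair(f(cons(0, b), cons(pair(0, b), b)), cons(cons(0, 0), cons(0, 0))), pair(pair(pair(b, 0), cons(b, b)), b))   [R3 at 1.1]
2. cons(pair(f(cons(0, b), cons(pair(0, b), b)), cons(cons(0, 0), cons(0, 0))), pair(pair(pair(b, 0), cons(b, b)), b))  →  cons(pair(b, cons(cons(0, 0), cons(0, 0))), pair(pair(pair(b, 0), cons(b, b)), b))   [R1 at 1.1]

cons(pair(b, cons(cons(0, 0), cons(0, 0))), pair(pair(pair(b, 0), cons(b, b)), b))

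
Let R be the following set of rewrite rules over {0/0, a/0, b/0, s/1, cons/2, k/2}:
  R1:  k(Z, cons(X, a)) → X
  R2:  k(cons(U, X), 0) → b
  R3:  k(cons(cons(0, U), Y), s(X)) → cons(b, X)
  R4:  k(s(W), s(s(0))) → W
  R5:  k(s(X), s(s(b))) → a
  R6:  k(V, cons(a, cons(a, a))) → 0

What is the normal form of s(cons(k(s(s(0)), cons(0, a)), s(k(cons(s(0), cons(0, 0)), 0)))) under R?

1. s(cons(k(s(s(0)), cons(0, a)), s(k(cons(s(0), cons(0, 0)), 0))))  →  s(cons(0, s(k(cons(s(0), cons(0, 0)), 0))))   [R1 at 1.1]
2. s(cons(0, s(k(cons(s(0), cons(0, 0)), 0))))  →  s(cons(0, s(b)))   [R2 at 1.2.1]

s(cons(0, s(b)))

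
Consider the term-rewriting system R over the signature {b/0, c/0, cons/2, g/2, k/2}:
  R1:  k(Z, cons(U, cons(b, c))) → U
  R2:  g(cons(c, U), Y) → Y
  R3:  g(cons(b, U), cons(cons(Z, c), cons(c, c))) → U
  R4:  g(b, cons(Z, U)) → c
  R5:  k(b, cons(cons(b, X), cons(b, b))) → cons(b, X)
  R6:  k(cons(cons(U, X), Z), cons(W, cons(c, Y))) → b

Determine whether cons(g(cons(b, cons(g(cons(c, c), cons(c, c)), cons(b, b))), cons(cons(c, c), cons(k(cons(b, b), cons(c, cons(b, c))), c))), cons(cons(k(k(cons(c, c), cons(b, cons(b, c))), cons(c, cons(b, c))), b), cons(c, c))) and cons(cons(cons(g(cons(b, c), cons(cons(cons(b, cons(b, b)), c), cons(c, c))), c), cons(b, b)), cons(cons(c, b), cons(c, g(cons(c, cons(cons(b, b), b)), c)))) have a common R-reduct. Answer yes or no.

Reduce t₁ = cons(g(cons(b, cons(g(cons(c, c), cons(c, c)), cons(b, b))), cons(cons(c, c), cons(k(cons(b, b), cons(c, cons(b, c))), c))), cons(cons(k(k(cons(c, c), cons(b, cons(b, c))), cons(c, cons(b, c))), b), cons(c, c))):
1. cons(g(cons(b, cons(g(cons(c, c), cons(c, c)), cons(b, b))), cons(cons(c, c), cons(k(cons(b, b), cons(c, cons(b, c))), c))), cons(cons(k(k(cons(c, c), cons(b, cons(b, c))), cons(c, cons(b, c))), b), cons(c, c)))  →  cons(g(cons(b, cons(cons(c, c), cons(b, b))), cons(cons(c, c), cons(k(cons(b, b), cons(c, cons(b, c))), c))), cons(cons(k(k(cons(c, c), cons(b, cons(b, c))), cons(c, cons(b, c))), b), cons(c, c)))   [R2 at 1.1.2.1]
2. cons(g(cons(b, cons(cons(c, c), cons(b, b))), cons(cons(c, c), cons(k(cons(b, b), cons(c, cons(b, c))), c))), cons(cons(k(k(cons(c, c), cons(b, cons(b, c))), cons(c, cons(b, c))), b), cons(c, c)))  →  cons(g(cons(b, cons(cons(c, c), cons(b, b))), cons(cons(c, c), cons(c, c))), cons(cons(k(k(cons(c, c), cons(b, cons(b, c))), cons(c, cons(b, c))), b), cons(c, c)))   [R1 at 1.2.2.1]
3. cons(g(cons(b, cons(cons(c, c), cons(b, b))), cons(cons(c, c), cons(c, c))), cons(cons(k(k(cons(c, c), cons(b, cons(b, c))), cons(c, cons(b, c))), b), cons(c, c)))  →  cons(cons(cons(c, c), cons(b, b)), cons(cons(k(k(cons(c, c), cons(b, cons(b, c))), cons(c, cons(b, c))), b), cons(c, c)))   [R3 at 1]
4. cons(cons(cons(c, c), cons(b, b)), cons(cons(k(k(cons(c, c), cons(b, cons(b, c))), cons(c, cons(b, c))), b), cons(c, c)))  →  cons(cons(cons(c, c), cons(b, b)), cons(cons(c, b), cons(c, c)))   [R1 at 2.1.1]

Reduce t₂ = cons(cons(cons(g(cons(b, c), cons(cons(cons(b, cons(b, b)), c), cons(c, c))), c), cons(b, b)), cons(cons(c, b), cons(c, g(cons(c, cons(cons(b, b), b)), c)))):
1. cons(cons(cons(g(cons(b, c), cons(cons(cons(b, cons(b, b)), c), cons(c, c))), c), cons(b, b)), cons(cons(c, b), cons(c, g(cons(c, cons(cons(b, b), b)), c))))  →  cons(cons(cons(c, c), cons(b, b)), cons(cons(c, b), cons(c, g(cons(c, cons(cons(b, b), b)), c))))   [R3 at 1.1.1]
2. cons(cons(cons(c, c), cons(b, b)), cons(cons(c, b), cons(c, g(cons(c, cons(cons(b, b), b)), c))))  →  cons(cons(cons(c, c), cons(b, b)), cons(cons(c, b), cons(c, c)))   [R2 at 2.2.2]

yes — NF(t₁) = cons(cons(cons(c, c), cons(b, b)), cons(cons(c, b), cons(c, c))), NF(t₂) = cons(cons(cons(c, c), cons(b, b)), cons(cons(c, b), cons(c, c)))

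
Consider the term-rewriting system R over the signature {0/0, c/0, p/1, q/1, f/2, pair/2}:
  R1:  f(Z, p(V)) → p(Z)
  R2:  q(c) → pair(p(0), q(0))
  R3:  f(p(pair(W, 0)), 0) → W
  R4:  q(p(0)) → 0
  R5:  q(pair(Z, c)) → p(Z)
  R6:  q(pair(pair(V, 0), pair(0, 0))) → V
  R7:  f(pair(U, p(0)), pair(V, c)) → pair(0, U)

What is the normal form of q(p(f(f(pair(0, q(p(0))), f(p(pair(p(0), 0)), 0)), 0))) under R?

1. q(p(f(f(pair(0, q(p(0))), f(p(pair(p(0), 0)), 0)), 0)))  →  q(p(f(f(pair(0, 0), f(p(pair(p(0), 0)), 0)), 0)))   [R4 at 1.1.1.1.2]
2. q(p(f(f(pair(0, 0), f(p(pair(p(0), 0)), 0)), 0)))  →  q(p(f(f(pair(0, 0), p(0)), 0)))   [R3 at 1.1.1.2]
3. q(p(f(f(pair(0, 0), p(0)), 0)))  →  q(p(f(p(pair(0, 0)), 0)))   [R1 at 1.1.1]
4. q(p(f(p(pair(0, 0)), 0)))  →  q(p(0))   [R3 at 1.1]
5. q(p(0))  →  0   [R4 at ε]

0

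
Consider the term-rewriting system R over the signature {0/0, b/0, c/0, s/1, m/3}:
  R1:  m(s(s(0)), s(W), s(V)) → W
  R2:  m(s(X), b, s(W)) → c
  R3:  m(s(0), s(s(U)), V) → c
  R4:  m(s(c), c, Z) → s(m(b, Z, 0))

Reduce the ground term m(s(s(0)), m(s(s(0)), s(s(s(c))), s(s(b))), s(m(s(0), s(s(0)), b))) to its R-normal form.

s(c)

1. m(s(s(0)), m(s(s(0)), s(s(s(c))), s(s(b))), s(m(s(0), s(s(0)), b)))  →  m(s(s(0)), s(s(c)), s(m(s(0), s(s(0)), b)))   [R1 at 2]
2. m(s(s(0)), s(s(c)), s(m(s(0), s(s(0)), b)))  →  s(c)   [R1 at ε]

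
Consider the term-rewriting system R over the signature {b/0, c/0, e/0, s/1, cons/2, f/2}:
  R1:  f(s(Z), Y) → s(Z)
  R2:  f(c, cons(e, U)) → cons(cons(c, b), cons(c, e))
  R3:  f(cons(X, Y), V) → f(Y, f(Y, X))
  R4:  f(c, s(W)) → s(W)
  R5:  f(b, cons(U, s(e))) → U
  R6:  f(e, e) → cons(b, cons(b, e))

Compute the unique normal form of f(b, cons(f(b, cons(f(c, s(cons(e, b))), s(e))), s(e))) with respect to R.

s(cons(e, b))

1. f(b, cons(f(b, cons(f(c, s(cons(e, b))), s(e))), s(e)))  →  f(b, cons(f(c, s(cons(e, b))), s(e)))   [R5 at ε]
2. f(b, cons(f(c, s(cons(e, b))), s(e)))  →  f(c, s(cons(e, b)))   [R5 at ε]
3. f(c, s(cons(e, b)))  →  s(cons(e, b))   [R4 at ε]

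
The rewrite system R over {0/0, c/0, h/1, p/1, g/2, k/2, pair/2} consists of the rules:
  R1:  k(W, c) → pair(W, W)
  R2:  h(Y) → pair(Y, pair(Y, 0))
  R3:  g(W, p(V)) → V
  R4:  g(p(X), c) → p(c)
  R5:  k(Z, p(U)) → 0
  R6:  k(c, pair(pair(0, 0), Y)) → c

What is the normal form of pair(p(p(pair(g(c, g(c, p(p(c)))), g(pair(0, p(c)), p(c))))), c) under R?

pair(p(p(pair(c, c))), c)

1. pair(p(p(pair(g(c, g(c, p(p(c)))), g(pair(0, p(c)), p(c))))), c)  →  pair(p(p(pair(g(c, p(c)), g(pair(0, p(c)), p(c))))), c)   [R3 at 1.1.1.1.2]
2. pair(p(p(pair(g(c, p(c)), g(pair(0, p(c)), p(c))))), c)  →  pair(p(p(pair(c, g(pair(0, p(c)), p(c))))), c)   [R3 at 1.1.1.1]
3. pair(p(p(pair(c, g(pair(0, p(c)), p(c))))), c)  →  pair(p(p(pair(c, c))), c)   [R3 at 1.1.1.2]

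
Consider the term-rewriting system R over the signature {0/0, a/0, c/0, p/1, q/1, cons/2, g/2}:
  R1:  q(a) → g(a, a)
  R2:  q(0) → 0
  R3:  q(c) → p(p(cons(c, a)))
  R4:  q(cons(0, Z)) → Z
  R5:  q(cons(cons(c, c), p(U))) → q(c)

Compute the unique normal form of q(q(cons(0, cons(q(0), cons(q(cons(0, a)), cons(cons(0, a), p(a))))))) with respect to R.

1. q(q(cons(0, cons(q(0), cons(q(cons(0, a)), cons(cons(0, a), p(a)))))))  →  q(cons(q(0), cons(q(cons(0, a)), cons(cons(0, a), p(a)))))   [R4 at 1]
2. q(cons(q(0), cons(q(cons(0, a)), cons(cons(0, a), p(a)))))  →  q(cons(0, cons(q(cons(0, a)), cons(cons(0, a), p(a)))))   [R2 at 1.1]
3. q(cons(0, cons(q(cons(0, a)), cons(cons(0, a), p(a)))))  →  cons(q(cons(0, a)), cons(cons(0, a), p(a)))   [R4 at ε]
4. cons(q(cons(0, a)), cons(cons(0, a), p(a)))  →  cons(a, cons(cons(0, a), p(a)))   [R4 at 1]

cons(a, cons(cons(0, a), p(a)))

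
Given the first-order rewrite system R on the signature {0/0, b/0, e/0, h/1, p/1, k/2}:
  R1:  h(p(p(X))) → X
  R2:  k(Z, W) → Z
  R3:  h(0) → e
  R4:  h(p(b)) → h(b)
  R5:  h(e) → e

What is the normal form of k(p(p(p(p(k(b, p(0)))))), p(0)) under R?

p(p(p(p(b))))

1. k(p(p(p(p(k(b, p(0)))))), p(0))  →  p(p(p(p(k(b, p(0))))))   [R2 at ε]
2. p(p(p(p(k(b, p(0))))))  →  p(p(p(p(b))))   [R2 at 1.1.1.1]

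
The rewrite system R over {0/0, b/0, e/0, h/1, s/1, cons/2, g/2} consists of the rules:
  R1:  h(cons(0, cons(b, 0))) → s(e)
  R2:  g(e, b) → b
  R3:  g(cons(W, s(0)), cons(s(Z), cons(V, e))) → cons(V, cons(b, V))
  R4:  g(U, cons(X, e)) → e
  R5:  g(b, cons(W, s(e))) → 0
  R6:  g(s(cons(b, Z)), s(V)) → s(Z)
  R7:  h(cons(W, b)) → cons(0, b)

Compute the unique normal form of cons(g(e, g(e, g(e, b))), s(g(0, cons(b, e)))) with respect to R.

1. cons(g(e, g(e, g(e, b))), s(g(0, cons(b, e))))  →  cons(g(e, g(e, b)), s(g(0, cons(b, e))))   [R2 at 1.2.2]
2. cons(g(e, g(e, b)), s(g(0, cons(b, e))))  →  cons(g(e, b), s(g(0, cons(b, e))))   [R2 at 1.2]
3. cons(g(e, b), s(g(0, cons(b, e))))  →  cons(b, s(g(0, cons(b, e))))   [R2 at 1]
4. cons(b, s(g(0, cons(b, e))))  →  cons(b, s(e))   [R4 at 2.1]

cons(b, s(e))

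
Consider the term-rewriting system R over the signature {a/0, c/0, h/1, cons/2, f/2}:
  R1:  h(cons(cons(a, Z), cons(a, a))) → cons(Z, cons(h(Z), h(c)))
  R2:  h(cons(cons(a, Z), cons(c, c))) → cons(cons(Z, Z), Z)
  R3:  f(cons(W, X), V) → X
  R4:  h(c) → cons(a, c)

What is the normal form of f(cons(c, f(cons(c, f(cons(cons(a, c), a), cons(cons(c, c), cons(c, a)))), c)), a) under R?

a

1. f(cons(c, f(cons(c, f(cons(cons(a, c), a), cons(cons(c, c), cons(c, a)))), c)), a)  →  f(cons(c, f(cons(cons(a, c), a), cons(cons(c, c), cons(c, a)))), c)   [R3 at ε]
2. f(cons(c, f(cons(cons(a, c), a), cons(cons(c, c), cons(c, a)))), c)  →  f(cons(cons(a, c), a), cons(cons(c, c), cons(c, a)))   [R3 at ε]
3. f(cons(cons(a, c), a), cons(cons(c, c), cons(c, a)))  →  a   [R3 at ε]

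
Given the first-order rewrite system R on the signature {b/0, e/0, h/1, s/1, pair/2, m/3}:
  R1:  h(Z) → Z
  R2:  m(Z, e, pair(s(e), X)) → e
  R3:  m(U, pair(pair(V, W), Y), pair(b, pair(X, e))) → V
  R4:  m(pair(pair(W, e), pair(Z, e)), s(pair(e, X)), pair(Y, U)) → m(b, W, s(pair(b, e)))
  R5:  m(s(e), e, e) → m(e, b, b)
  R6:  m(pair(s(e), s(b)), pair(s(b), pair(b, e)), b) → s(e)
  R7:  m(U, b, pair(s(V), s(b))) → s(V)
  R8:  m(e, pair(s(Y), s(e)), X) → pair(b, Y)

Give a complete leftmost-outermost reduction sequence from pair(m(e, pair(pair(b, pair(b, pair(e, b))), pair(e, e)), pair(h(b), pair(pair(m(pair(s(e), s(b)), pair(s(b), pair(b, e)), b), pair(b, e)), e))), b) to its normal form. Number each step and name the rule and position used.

pair(b, b)

1. pair(m(e, pair(pair(b, pair(b, pair(e, b))), pair(e, e)), pair(h(b), pair(pair(m(pair(s(e), s(b)), pair(s(b), pair(b, e)), b), pair(b, e)), e))), b)  →  pair(m(e, pair(pair(b, pair(b, pair(e, b))), pair(e, e)), pair(b, pair(pair(m(pair(s(e), s(b)), pair(s(b), pair(b, e)), b), pair(b, e)), e))), b)   [R1 at 1.3.1]
2. pair(m(e, pair(pair(b, pair(b, pair(e, b))), pair(e, e)), pair(b, pair(pair(m(pair(s(e), s(b)), pair(s(b), pair(b, e)), b), pair(b, e)), e))), b)  →  pair(b, b)   [R3 at 1]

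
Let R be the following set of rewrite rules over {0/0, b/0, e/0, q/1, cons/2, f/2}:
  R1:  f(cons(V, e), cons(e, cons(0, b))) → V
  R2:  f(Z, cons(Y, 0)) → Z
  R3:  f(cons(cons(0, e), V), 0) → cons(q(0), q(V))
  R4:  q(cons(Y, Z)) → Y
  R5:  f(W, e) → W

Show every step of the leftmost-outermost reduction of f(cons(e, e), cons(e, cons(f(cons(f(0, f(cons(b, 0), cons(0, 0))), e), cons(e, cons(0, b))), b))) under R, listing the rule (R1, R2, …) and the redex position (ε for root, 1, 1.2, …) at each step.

1. f(cons(e, e), cons(e, cons(f(cons(f(0, f(cons(b, 0), cons(0, 0))), e), cons(e, cons(0, b))), b)))  →  f(cons(e, e), cons(e, cons(f(0, f(cons(b, 0), cons(0, 0))), b)))   [R1 at 2.2.1]
2. f(cons(e, e), cons(e, cons(f(0, f(cons(b, 0), cons(0, 0))), b)))  →  f(cons(e, e), cons(e, cons(f(0, cons(b, 0)), b)))   [R2 at 2.2.1.2]
3. f(cons(e, e), cons(e, cons(f(0, cons(b, 0)), b)))  →  f(cons(e, e), cons(e, cons(0, b)))   [R2 at 2.2.1]
4. f(cons(e, e), cons(e, cons(0, b)))  →  e   [R1 at ε]

e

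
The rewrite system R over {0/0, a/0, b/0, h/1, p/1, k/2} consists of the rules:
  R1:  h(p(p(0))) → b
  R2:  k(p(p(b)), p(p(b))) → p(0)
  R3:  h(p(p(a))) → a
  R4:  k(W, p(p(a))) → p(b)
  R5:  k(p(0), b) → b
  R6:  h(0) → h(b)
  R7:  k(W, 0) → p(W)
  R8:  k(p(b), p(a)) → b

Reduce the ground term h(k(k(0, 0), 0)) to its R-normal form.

1. h(k(k(0, 0), 0))  →  h(p(k(0, 0)))   [R7 at 1]
2. h(p(k(0, 0)))  →  h(p(p(0)))   [R7 at 1.1]
3. h(p(p(0)))  →  b   [R1 at ε]

b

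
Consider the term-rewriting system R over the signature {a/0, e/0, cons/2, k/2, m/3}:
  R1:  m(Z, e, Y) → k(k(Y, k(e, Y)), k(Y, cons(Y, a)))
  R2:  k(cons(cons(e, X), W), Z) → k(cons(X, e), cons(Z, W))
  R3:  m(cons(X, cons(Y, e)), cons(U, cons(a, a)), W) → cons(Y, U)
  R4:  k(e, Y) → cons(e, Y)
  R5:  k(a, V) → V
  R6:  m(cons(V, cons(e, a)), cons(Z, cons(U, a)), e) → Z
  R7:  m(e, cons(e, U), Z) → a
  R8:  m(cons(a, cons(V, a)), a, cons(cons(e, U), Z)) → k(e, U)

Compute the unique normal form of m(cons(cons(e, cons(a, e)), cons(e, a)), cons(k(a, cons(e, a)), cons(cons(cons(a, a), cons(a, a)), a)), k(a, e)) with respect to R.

cons(e, a)

1. m(cons(cons(e, cons(a, e)), cons(e, a)), cons(k(a, cons(e, a)), cons(cons(cons(a, a), cons(a, a)), a)), k(a, e))  →  m(cons(cons(e, cons(a, e)), cons(e, a)), cons(cons(e, a), cons(cons(cons(a, a), cons(a, a)), a)), k(a, e))   [R5 at 2.1]
2. m(cons(cons(e, cons(a, e)), cons(e, a)), cons(cons(e, a), cons(cons(cons(a, a), cons(a, a)), a)), k(a, e))  →  m(cons(cons(e, cons(a, e)), cons(e, a)), cons(cons(e, a), cons(cons(cons(a, a), cons(a, a)), a)), e)   [R5 at 3]
3. m(cons(cons(e, cons(a, e)), cons(e, a)), cons(cons(e, a), cons(cons(cons(a, a), cons(a, a)), a)), e)  →  cons(e, a)   [R6 at ε]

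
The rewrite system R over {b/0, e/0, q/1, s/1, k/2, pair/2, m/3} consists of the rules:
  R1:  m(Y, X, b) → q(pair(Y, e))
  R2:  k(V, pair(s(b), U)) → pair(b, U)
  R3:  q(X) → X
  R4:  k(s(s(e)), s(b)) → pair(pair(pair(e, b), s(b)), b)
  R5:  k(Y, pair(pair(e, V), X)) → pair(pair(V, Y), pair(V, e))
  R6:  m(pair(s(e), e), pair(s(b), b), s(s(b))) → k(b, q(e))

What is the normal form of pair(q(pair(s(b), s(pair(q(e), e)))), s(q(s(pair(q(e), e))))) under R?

pair(pair(s(b), s(pair(e, e))), s(s(pair(e, e))))

1. pair(q(pair(s(b), s(pair(q(e), e)))), s(q(s(pair(q(e), e)))))  →  pair(pair(s(b), s(pair(q(e), e))), s(q(s(pair(q(e), e)))))   [R3 at 1]
2. pair(pair(s(b), s(pair(q(e), e))), s(q(s(pair(q(e), e)))))  →  pair(pair(s(b), s(pair(e, e))), s(q(s(pair(q(e), e)))))   [R3 at 1.2.1.1]
3. pair(pair(s(b), s(pair(e, e))), s(q(s(pair(q(e), e)))))  →  pair(pair(s(b), s(pair(e, e))), s(s(pair(q(e), e))))   [R3 at 2.1]
4. pair(pair(s(b), s(pair(e, e))), s(s(pair(q(e), e))))  →  pair(pair(s(b), s(pair(e, e))), s(s(pair(e, e))))   [R3 at 2.1.1.1]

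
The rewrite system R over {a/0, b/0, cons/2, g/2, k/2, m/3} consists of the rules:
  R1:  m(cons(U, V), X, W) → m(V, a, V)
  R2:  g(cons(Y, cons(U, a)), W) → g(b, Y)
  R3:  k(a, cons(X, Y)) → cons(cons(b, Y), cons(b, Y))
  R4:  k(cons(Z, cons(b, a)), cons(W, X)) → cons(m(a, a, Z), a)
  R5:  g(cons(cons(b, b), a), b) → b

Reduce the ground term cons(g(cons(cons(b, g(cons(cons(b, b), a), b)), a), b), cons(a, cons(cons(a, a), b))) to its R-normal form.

cons(b, cons(a, cons(cons(a, a), b)))

1. cons(g(cons(cons(b, g(cons(cons(b, b), a), b)), a), b), cons(a, cons(cons(a, a), b)))  →  cons(g(cons(cons(b, b), a), b), cons(a, cons(cons(a, a), b)))   [R5 at 1.1.1.2]
2. cons(g(cons(cons(b, b), a), b), cons(a, cons(cons(a, a), b)))  →  cons(b, cons(a, cons(cons(a, a), b)))   [R5 at 1]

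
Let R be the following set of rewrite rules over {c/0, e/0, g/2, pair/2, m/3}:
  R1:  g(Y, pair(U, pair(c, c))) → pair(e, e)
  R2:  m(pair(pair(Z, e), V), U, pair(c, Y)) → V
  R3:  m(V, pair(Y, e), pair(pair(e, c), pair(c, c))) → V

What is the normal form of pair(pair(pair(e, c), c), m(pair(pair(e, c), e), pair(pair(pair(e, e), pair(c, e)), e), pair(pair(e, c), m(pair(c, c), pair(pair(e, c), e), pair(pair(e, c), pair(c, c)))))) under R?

pair(pair(pair(e, c), c), pair(pair(e, c), e))

1. pair(pair(pair(e, c), c), m(pair(pair(e, c), e), pair(pair(pair(e, e), pair(c, e)), e), pair(pair(e, c), m(pair(c, c), pair(pair(e, c), e), pair(pair(e, c), pair(c, c))))))  →  pair(pair(pair(e, c), c), m(pair(pair(e, c), e), pair(pair(pair(e, e), pair(c, e)), e), pair(pair(e, c), pair(c, c))))   [R3 at 2.3.2]
2. pair(pair(pair(e, c), c), m(pair(pair(e, c), e), pair(pair(pair(e, e), pair(c, e)), e), pair(pair(e, c), pair(c, c))))  →  pair(pair(pair(e, c), c), pair(pair(e, c), e))   [R3 at 2]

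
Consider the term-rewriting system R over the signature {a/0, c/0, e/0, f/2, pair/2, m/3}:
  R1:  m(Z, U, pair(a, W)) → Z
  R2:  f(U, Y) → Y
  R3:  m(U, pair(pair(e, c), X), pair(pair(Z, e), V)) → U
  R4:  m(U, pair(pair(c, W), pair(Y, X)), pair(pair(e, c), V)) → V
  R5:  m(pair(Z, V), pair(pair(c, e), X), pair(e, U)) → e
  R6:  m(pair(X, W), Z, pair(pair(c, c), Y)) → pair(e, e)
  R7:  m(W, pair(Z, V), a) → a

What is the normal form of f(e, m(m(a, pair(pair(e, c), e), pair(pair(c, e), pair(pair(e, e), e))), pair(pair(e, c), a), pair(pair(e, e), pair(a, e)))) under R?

1. f(e, m(m(a, pair(pair(e, c), e), pair(pair(c, e), pair(pair(e, e), e))), pair(pair(e, c), a), pair(pair(e, e), pair(a, e))))  →  m(m(a, pair(pair(e, c), e), pair(pair(c, e), pair(pair(e, e), e))), pair(pair(e, c), a), pair(pair(e, e), pair(a, e)))   [R2 at ε]
2. m(m(a, pair(pair(e, c), e), pair(pair(c, e), pair(pair(e, e), e))), pair(pair(e, c), a), pair(pair(e, e), pair(a, e)))  →  m(a, pair(pair(e, c), e), pair(pair(c, e), pair(pair(e, e), e)))   [R3 at ε]
3. m(a, pair(pair(e, c), e), pair(pair(c, e), pair(pair(e, e), e)))  →  a   [R3 at ε]

a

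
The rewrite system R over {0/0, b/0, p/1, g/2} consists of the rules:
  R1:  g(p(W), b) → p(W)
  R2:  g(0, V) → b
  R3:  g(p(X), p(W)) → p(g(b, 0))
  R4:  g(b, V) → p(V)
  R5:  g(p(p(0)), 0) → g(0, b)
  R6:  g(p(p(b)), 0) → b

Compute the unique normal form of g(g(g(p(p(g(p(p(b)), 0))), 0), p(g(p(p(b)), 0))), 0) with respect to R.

b

1. g(g(g(p(p(g(p(p(b)), 0))), 0), p(g(p(p(b)), 0))), 0)  →  g(g(g(p(p(b)), 0), p(g(p(p(b)), 0))), 0)   [R6 at 1.1.1.1.1]
2. g(g(g(p(p(b)), 0), p(g(p(p(b)), 0))), 0)  →  g(g(b, p(g(p(p(b)), 0))), 0)   [R6 at 1.1]
3. g(g(b, p(g(p(p(b)), 0))), 0)  →  g(p(p(g(p(p(b)), 0))), 0)   [R4 at 1]
4. g(p(p(g(p(p(b)), 0))), 0)  →  g(p(p(b)), 0)   [R6 at 1.1.1]
5. g(p(p(b)), 0)  →  b   [R6 at ε]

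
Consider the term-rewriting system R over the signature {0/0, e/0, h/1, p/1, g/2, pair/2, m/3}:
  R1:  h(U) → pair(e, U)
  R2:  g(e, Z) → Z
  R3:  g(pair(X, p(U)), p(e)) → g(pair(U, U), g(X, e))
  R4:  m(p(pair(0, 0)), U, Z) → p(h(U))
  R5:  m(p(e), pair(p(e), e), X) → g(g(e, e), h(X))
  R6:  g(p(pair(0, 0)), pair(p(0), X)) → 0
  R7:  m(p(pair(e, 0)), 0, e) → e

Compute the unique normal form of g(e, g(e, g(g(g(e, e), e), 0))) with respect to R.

0

1. g(e, g(e, g(g(g(e, e), e), 0)))  →  g(e, g(g(g(e, e), e), 0))   [R2 at ε]
2. g(e, g(g(g(e, e), e), 0))  →  g(g(g(e, e), e), 0)   [R2 at ε]
3. g(g(g(e, e), e), 0)  →  g(g(e, e), 0)   [R2 at 1.1]
4. g(g(e, e), 0)  →  g(e, 0)   [R2 at 1]
5. g(e, 0)  →  0   [R2 at ε]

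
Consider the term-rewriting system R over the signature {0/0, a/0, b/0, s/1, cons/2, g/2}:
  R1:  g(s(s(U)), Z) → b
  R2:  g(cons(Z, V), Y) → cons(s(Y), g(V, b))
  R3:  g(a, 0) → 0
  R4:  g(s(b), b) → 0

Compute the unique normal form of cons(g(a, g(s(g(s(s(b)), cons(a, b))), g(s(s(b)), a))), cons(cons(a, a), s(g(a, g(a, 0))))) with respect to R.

1. cons(g(a, g(s(g(s(s(b)), cons(a, b))), g(s(s(b)), a))), cons(cons(a, a), s(g(a, g(a, 0)))))  →  cons(g(a, g(s(b), g(s(s(b)), a))), cons(cons(a, a), s(g(a, g(a, 0)))))   [R1 at 1.2.1.1]
2. cons(g(a, g(s(b), g(s(s(b)), a))), cons(cons(a, a), s(g(a, g(a, 0)))))  →  cons(g(a, g(s(b), b)), cons(cons(a, a), s(g(a, g(a, 0)))))   [R1 at 1.2.2]
3. cons(g(a, g(s(b), b)), cons(cons(a, a), s(g(a, g(a, 0)))))  →  cons(g(a, 0), cons(cons(a, a), s(g(a, g(a, 0)))))   [R4 at 1.2]
4. cons(g(a, 0), cons(cons(a, a), s(g(a, g(a, 0)))))  →  cons(0, cons(cons(a, a), s(g(a, g(a, 0)))))   [R3 at 1]
5. cons(0, cons(cons(a, a), s(g(a, g(a, 0)))))  →  cons(0, cons(cons(a, a), s(g(a, 0))))   [R3 at 2.2.1.2]
6. cons(0, cons(cons(a, a), s(g(a, 0))))  →  cons(0, cons(cons(a, a), s(0)))   [R3 at 2.2.1]

cons(0, cons(cons(a, a), s(0)))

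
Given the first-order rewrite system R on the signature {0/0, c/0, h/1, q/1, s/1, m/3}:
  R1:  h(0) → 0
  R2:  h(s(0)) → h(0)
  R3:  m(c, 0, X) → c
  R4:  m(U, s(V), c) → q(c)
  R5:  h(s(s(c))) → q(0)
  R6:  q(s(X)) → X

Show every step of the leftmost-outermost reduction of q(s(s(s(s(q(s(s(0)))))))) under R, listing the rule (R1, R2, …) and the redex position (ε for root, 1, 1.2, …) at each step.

1. q(s(s(s(s(q(s(s(0))))))))  →  s(s(s(q(s(s(0))))))   [R6 at ε]
2. s(s(s(q(s(s(0))))))  →  s(s(s(s(0))))   [R6 at 1.1.1]

s(s(s(s(0))))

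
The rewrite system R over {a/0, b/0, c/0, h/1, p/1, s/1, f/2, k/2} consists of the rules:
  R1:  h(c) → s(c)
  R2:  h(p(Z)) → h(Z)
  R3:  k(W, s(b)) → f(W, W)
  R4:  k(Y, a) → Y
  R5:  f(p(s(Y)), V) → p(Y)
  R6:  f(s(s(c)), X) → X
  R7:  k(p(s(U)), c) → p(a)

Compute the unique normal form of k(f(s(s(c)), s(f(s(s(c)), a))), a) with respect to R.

s(a)

1. k(f(s(s(c)), s(f(s(s(c)), a))), a)  →  f(s(s(c)), s(f(s(s(c)), a)))   [R4 at ε]
2. f(s(s(c)), s(f(s(s(c)), a)))  →  s(f(s(s(c)), a))   [R6 at ε]
3. s(f(s(s(c)), a))  →  s(a)   [R6 at 1]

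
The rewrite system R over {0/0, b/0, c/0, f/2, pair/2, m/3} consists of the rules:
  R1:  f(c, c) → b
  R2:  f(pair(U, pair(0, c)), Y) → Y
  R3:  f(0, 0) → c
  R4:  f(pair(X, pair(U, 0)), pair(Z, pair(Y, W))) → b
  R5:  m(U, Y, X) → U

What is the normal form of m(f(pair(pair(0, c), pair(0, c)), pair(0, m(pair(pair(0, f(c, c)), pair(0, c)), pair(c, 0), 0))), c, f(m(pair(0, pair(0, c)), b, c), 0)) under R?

1. m(f(pair(pair(0, c), pair(0, c)), pair(0, m(pair(pair(0, f(c, c)), pair(0, c)), pair(c, 0), 0))), c, f(m(pair(0, pair(0, c)), b, c), 0))  →  f(pair(pair(0, c), pair(0, c)), pair(0, m(pair(pair(0, f(c, c)), pair(0, c)), pair(c, 0), 0)))   [R5 at ε]
2. f(pair(pair(0, c), pair(0, c)), pair(0, m(pair(pair(0, f(c, c)), pair(0, c)), pair(c, 0), 0)))  →  pair(0, m(pair(pair(0, f(c, c)), pair(0, c)), pair(c, 0), 0))   [R2 at ε]
3. pair(0, m(pair(pair(0, f(c, c)), pair(0, c)), pair(c, 0), 0))  →  pair(0, pair(pair(0, f(c, c)), pair(0, c)))   [R5 at 2]
4. pair(0, pair(pair(0, f(c, c)), pair(0, c)))  →  pair(0, pair(pair(0, b), pair(0, c)))   [R1 at 2.1.2]

pair(0, pair(pair(0, b), pair(0, c)))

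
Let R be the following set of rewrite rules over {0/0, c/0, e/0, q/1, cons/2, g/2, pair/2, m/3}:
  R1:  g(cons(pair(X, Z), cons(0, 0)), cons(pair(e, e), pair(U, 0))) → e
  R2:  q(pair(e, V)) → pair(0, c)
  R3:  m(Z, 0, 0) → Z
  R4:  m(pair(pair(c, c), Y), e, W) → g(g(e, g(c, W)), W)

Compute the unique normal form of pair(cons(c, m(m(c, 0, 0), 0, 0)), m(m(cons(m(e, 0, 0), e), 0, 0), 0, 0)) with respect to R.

pair(cons(c, c), cons(e, e))

1. pair(cons(c, m(m(c, 0, 0), 0, 0)), m(m(cons(m(e, 0, 0), e), 0, 0), 0, 0))  →  pair(cons(c, m(c, 0, 0)), m(m(cons(m(e, 0, 0), e), 0, 0), 0, 0))   [R3 at 1.2]
2. pair(cons(c, m(c, 0, 0)), m(m(cons(m(e, 0, 0), e), 0, 0), 0, 0))  →  pair(cons(c, c), m(m(cons(m(e, 0, 0), e), 0, 0), 0, 0))   [R3 at 1.2]
3. pair(cons(c, c), m(m(cons(m(e, 0, 0), e), 0, 0), 0, 0))  →  pair(cons(c, c), m(cons(m(e, 0, 0), e), 0, 0))   [R3 at 2]
4. pair(cons(c, c), m(cons(m(e, 0, 0), e), 0, 0))  →  pair(cons(c, c), cons(m(e, 0, 0), e))   [R3 at 2]
5. pair(cons(c, c), cons(m(e, 0, 0), e))  →  pair(cons(c, c), cons(e, e))   [R3 at 2.1]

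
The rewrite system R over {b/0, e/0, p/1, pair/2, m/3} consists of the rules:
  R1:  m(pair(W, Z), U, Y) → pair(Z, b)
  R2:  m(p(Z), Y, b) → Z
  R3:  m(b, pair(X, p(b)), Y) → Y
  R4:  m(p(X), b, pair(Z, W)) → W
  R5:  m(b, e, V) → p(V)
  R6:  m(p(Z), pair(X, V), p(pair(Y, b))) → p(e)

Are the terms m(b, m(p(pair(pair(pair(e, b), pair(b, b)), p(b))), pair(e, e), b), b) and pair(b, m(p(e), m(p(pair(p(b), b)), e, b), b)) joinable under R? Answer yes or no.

Reduce t₁ = m(b, m(p(pair(pair(pair(e, b), pair(b, b)), p(b))), pair(e, e), b), b):
1. m(b, m(p(pair(pair(pair(e, b), pair(b, b)), p(b))), pair(e, e), b), b)  →  m(b, pair(pair(pair(e, b), pair(b, b)), p(b)), b)   [R2 at 2]
2. m(b, pair(pair(pair(e, b), pair(b, b)), p(b)), b)  →  b   [R3 at ε]

Reduce t₂ = pair(b, m(p(e), m(p(pair(p(b), b)), e, b), b)):
1. pair(b, m(p(e), m(p(pair(p(b), b)), e, b), b))  →  pair(b, e)   [R2 at 2]

no — NF(t₁) = b, NF(t₂) = pair(b, e)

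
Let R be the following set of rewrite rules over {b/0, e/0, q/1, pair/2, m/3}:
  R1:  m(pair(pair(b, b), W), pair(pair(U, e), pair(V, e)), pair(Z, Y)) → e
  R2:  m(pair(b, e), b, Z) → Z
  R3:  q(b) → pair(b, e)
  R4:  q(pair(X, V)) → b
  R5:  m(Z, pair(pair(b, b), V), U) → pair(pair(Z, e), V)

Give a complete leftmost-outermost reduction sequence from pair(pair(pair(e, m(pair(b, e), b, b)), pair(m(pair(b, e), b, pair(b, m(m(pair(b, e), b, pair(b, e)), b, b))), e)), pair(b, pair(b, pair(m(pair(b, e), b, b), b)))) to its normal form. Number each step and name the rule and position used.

pair(pair(pair(e, b), pair(pair(b, b), e)), pair(b, pair(b, pair(b, b))))

1. pair(pair(pair(e, m(pair(b, e), b, b)), pair(m(pair(b, e), b, pair(b, m(m(pair(b, e), b, pair(b, e)), b, b))), e)), pair(b, pair(b, pair(m(pair(b, e), b, b), b))))  →  pair(pair(pair(e, b), pair(m(pair(b, e), b, pair(b, m(m(pair(b, e), b, pair(b, e)), b, b))), e)), pair(b, pair(b, pair(m(pair(b, e), b, b), b))))   [R2 at 1.1.2]
2. pair(pair(pair(e, b), pair(m(pair(b, e), b, pair(b, m(m(pair(b, e), b, pair(b, e)), b, b))), e)), pair(b, pair(b, pair(m(pair(b, e), b, b), b))))  →  pair(pair(pair(e, b), pair(pair(b, m(m(pair(b, e), b, pair(b, e)), b, b)), e)), pair(b, pair(b, pair(m(pair(b, e), b, b), b))))   [R2 at 1.2.1]
3. pair(pair(pair(e, b), pair(pair(b, m(m(pair(b, e), b, pair(b, e)), b, b)), e)), pair(b, pair(b, pair(m(pair(b, e), b, b), b))))  →  pair(pair(pair(e, b), pair(pair(b, m(pair(b, e), b, b)), e)), pair(b, pair(b, pair(m(pair(b, e), b, b), b))))   [R2 at 1.2.1.2.1]
4. pair(pair(pair(e, b), pair(pair(b, m(pair(b, e), b, b)), e)), pair(b, pair(b, pair(m(pair(b, e), b, b), b))))  →  pair(pair(pair(e, b), pair(pair(b, b), e)), pair(b, pair(b, pair(m(pair(b, e), b, b), b))))   [R2 at 1.2.1.2]
5. pair(pair(pair(e, b), pair(pair(b, b), e)), pair(b, pair(b, pair(m(pair(b, e), b, b), b))))  →  pair(pair(pair(e, b), pair(pair(b, b), e)), pair(b, pair(b, pair(b, b))))   [R2 at 2.2.2.1]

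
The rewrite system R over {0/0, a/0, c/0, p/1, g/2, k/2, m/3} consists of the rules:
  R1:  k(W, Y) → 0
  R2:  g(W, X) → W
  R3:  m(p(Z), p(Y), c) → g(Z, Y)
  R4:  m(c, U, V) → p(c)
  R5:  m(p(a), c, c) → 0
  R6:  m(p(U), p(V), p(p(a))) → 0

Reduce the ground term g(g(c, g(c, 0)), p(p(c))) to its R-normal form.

c

1. g(g(c, g(c, 0)), p(p(c)))  →  g(c, g(c, 0))   [R2 at ε]
2. g(c, g(c, 0))  →  c   [R2 at ε]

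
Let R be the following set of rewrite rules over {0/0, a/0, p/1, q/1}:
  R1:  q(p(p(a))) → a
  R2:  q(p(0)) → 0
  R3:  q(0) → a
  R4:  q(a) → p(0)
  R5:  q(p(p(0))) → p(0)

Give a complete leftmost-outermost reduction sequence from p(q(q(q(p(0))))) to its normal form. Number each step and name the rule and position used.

p(p(0))

1. p(q(q(q(p(0)))))  →  p(q(q(0)))   [R2 at 1.1.1]
2. p(q(q(0)))  →  p(q(a))   [R3 at 1.1]
3. p(q(a))  →  p(p(0))   [R4 at 1]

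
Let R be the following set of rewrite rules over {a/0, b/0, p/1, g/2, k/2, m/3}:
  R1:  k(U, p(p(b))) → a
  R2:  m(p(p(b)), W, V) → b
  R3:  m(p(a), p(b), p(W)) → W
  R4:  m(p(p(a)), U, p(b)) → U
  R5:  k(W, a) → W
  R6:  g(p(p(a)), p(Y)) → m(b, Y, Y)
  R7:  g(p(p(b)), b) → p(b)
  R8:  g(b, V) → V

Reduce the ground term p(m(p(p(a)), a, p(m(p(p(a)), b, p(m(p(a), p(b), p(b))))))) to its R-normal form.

p(a)

1. p(m(p(p(a)), a, p(m(p(p(a)), b, p(m(p(a), p(b), p(b)))))))  →  p(m(p(p(a)), a, p(m(p(p(a)), b, p(b)))))   [R3 at 1.3.1.3.1]
2. p(m(p(p(a)), a, p(m(p(p(a)), b, p(b)))))  →  p(m(p(p(a)), a, p(b)))   [R4 at 1.3.1]
3. p(m(p(p(a)), a, p(b)))  →  p(a)   [R4 at 1]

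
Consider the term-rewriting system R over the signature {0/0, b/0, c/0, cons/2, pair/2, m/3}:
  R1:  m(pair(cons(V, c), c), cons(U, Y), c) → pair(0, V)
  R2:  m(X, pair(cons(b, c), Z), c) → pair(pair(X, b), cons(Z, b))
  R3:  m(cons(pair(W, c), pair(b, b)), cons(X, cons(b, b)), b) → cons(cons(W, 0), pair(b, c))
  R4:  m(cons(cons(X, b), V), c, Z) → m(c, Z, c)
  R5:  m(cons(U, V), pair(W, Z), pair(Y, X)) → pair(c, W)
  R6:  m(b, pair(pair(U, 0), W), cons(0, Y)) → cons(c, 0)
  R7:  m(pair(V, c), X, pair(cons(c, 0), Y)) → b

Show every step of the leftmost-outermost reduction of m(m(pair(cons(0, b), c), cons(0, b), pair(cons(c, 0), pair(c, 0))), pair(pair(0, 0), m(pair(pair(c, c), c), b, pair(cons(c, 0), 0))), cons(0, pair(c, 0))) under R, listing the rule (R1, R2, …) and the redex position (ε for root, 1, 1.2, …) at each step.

1. m(m(pair(cons(0, b), c), cons(0, b), pair(cons(c, 0), pair(c, 0))), pair(pair(0, 0), m(pair(pair(c, c), c), b, pair(cons(c, 0), 0))), cons(0, pair(c, 0)))  →  m(b, pair(pair(0, 0), m(pair(pair(c, c), c), b, pair(cons(c, 0), 0))), cons(0, pair(c, 0)))   [R7 at 1]
2. m(b, pair(pair(0, 0), m(pair(pair(c, c), c), b, pair(cons(c, 0), 0))), cons(0, pair(c, 0)))  →  cons(c, 0)   [R6 at ε]

cons(c, 0)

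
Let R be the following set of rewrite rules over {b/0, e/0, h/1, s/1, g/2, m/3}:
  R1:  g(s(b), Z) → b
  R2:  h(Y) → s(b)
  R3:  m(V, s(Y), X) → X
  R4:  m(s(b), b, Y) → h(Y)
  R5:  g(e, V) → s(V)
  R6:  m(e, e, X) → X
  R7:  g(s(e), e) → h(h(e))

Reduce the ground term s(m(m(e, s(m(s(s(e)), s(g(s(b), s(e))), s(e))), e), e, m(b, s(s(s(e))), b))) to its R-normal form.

s(b)

1. s(m(m(e, s(m(s(s(e)), s(g(s(b), s(e))), s(e))), e), e, m(b, s(s(s(e))), b)))  →  s(m(e, e, m(b, s(s(s(e))), b)))   [R3 at 1.1]
2. s(m(e, e, m(b, s(s(s(e))), b)))  →  s(m(b, s(s(s(e))), b))   [R6 at 1]
3. s(m(b, s(s(s(e))), b))  →  s(b)   [R3 at 1]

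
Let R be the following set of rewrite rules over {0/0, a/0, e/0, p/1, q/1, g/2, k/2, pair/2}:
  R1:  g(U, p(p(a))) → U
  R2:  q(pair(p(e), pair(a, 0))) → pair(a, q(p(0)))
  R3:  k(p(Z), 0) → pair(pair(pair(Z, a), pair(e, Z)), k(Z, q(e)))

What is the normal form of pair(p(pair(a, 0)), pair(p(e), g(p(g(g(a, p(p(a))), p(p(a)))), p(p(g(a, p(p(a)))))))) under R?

pair(p(pair(a, 0)), pair(p(e), p(a)))

1. pair(p(pair(a, 0)), pair(p(e), g(p(g(g(a, p(p(a))), p(p(a)))), p(p(g(a, p(p(a))))))))  →  pair(p(pair(a, 0)), pair(p(e), g(p(g(a, p(p(a)))), p(p(g(a, p(p(a))))))))   [R1 at 2.2.1.1]
2. pair(p(pair(a, 0)), pair(p(e), g(p(g(a, p(p(a)))), p(p(g(a, p(p(a))))))))  →  pair(p(pair(a, 0)), pair(p(e), g(p(a), p(p(g(a, p(p(a))))))))   [R1 at 2.2.1.1]
3. pair(p(pair(a, 0)), pair(p(e), g(p(a), p(p(g(a, p(p(a))))))))  →  pair(p(pair(a, 0)), pair(p(e), g(p(a), p(p(a)))))   [R1 at 2.2.2.1.1]
4. pair(p(pair(a, 0)), pair(p(e), g(p(a), p(p(a)))))  →  pair(p(pair(a, 0)), pair(p(e), p(a)))   [R1 at 2.2]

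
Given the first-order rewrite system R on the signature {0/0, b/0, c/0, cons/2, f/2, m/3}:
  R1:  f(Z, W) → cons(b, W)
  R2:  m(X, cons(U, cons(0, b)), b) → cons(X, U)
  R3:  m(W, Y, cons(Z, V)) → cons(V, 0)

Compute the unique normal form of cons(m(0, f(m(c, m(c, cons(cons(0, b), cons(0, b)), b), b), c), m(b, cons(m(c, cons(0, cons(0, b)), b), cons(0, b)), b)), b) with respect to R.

1. cons(m(0, f(m(c, m(c, cons(cons(0, b), cons(0, b)), b), b), c), m(b, cons(m(c, cons(0, cons(0, b)), b), cons(0, b)), b)), b)  →  cons(m(0, cons(b, c), m(b, cons(m(c, cons(0, cons(0, b)), b), cons(0, b)), b)), b)   [R1 at 1.2]
2. cons(m(0, cons(b, c), m(b, cons(m(c, cons(0, cons(0, b)), b), cons(0, b)), b)), b)  →  cons(m(0, cons(b, c), cons(b, m(c, cons(0, cons(0, b)), b))), b)   [R2 at 1.3]
3. cons(m(0, cons(b, c), cons(b, m(c, cons(0, cons(0, b)), b))), b)  →  cons(cons(m(c, cons(0, cons(0, b)), b), 0), b)   [R3 at 1]
4. cons(cons(m(c, cons(0, cons(0, b)), b), 0), b)  →  cons(cons(cons(c, 0), 0), b)   [R2 at 1.1]

cons(cons(cons(c, 0), 0), b)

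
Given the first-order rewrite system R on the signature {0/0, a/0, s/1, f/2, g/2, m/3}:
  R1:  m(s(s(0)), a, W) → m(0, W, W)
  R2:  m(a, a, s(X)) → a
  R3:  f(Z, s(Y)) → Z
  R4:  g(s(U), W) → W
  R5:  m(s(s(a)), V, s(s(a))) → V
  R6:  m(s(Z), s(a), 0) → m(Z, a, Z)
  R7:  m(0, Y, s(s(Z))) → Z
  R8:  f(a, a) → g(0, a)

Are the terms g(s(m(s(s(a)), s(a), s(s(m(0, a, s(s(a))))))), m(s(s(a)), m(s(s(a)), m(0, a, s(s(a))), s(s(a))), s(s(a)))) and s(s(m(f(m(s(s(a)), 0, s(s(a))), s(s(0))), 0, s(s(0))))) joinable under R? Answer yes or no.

Reduce t₁ = g(s(m(s(s(a)), s(a), s(s(m(0, a, s(s(a))))))), m(s(s(a)), m(s(s(a)), m(0, a, s(s(a))), s(s(a))), s(s(a)))):
1. g(s(m(s(s(a)), s(a), s(s(m(0, a, s(s(a))))))), m(s(s(a)), m(s(s(a)), m(0, a, s(s(a))), s(s(a))), s(s(a))))  →  m(s(s(a)), m(s(s(a)), m(0, a, s(s(a))), s(s(a))), s(s(a)))   [R4 at ε]
2. m(s(s(a)), m(s(s(a)), m(0, a, s(s(a))), s(s(a))), s(s(a)))  →  m(s(s(a)), m(0, a, s(s(a))), s(s(a)))   [R5 at ε]
3. m(s(s(a)), m(0, a, s(s(a))), s(s(a)))  →  m(0, a, s(s(a)))   [R5 at ε]
4. m(0, a, s(s(a)))  →  a   [R7 at ε]

Reduce t₂ = s(s(m(f(m(s(s(a)), 0, s(s(a))), s(s(0))), 0, s(s(0))))):
1. s(s(m(f(m(s(s(a)), 0, s(s(a))), s(s(0))), 0, s(s(0)))))  →  s(s(m(m(s(s(a)), 0, s(s(a))), 0, s(s(0)))))   [R3 at 1.1.1]
2. s(s(m(m(s(s(a)), 0, s(s(a))), 0, s(s(0)))))  →  s(s(m(0, 0, s(s(0)))))   [R5 at 1.1.1]
3. s(s(m(0, 0, s(s(0)))))  →  s(s(0))   [R7 at 1.1]

no — NF(t₁) = a, NF(t₂) = s(s(0))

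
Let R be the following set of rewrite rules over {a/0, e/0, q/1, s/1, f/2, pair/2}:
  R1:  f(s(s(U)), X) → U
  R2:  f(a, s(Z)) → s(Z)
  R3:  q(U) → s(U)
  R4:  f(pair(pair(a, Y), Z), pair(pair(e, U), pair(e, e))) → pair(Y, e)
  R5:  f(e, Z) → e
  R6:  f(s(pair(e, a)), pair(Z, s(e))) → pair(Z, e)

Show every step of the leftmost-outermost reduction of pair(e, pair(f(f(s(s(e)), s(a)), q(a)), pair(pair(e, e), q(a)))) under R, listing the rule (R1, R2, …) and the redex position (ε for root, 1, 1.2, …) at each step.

1. pair(e, pair(f(f(s(s(e)), s(a)), q(a)), pair(pair(e, e), q(a))))  →  pair(e, pair(f(e, q(a)), pair(pair(e, e), q(a))))   [R1 at 2.1.1]
2. pair(e, pair(f(e, q(a)), pair(pair(e, e), q(a))))  →  pair(e, pair(e, pair(pair(e, e), q(a))))   [R5 at 2.1]
3. pair(e, pair(e, pair(pair(e, e), q(a))))  →  pair(e, pair(e, pair(pair(e, e), s(a))))   [R3 at 2.2.2]

pair(e, pair(e, pair(pair(e, e), s(a))))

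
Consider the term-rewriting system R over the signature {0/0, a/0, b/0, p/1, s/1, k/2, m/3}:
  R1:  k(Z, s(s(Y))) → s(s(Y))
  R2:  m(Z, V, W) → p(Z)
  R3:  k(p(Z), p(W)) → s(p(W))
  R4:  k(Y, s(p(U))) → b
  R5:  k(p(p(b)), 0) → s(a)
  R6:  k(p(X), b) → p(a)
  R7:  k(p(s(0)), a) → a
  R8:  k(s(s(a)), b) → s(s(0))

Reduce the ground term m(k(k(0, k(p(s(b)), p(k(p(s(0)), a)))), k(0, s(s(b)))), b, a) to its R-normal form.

1. m(k(k(0, k(p(s(b)), p(k(p(s(0)), a)))), k(0, s(s(b)))), b, a)  →  p(k(k(0, k(p(s(b)), p(k(p(s(0)), a)))), k(0, s(s(b)))))   [R2 at ε]
2. p(k(k(0, k(p(s(b)), p(k(p(s(0)), a)))), k(0, s(s(b)))))  →  p(k(k(0, s(p(k(p(s(0)), a)))), k(0, s(s(b)))))   [R3 at 1.1.2]
3. p(k(k(0, s(p(k(p(s(0)), a)))), k(0, s(s(b)))))  →  p(k(b, k(0, s(s(b)))))   [R4 at 1.1]
4. p(k(b, k(0, s(s(b)))))  →  p(k(b, s(s(b))))   [R1 at 1.2]
5. p(k(b, s(s(b))))  →  p(s(s(b)))   [R1 at 1]

p(s(s(b)))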